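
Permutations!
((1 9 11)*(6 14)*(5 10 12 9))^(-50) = ((1 5 10 12 9 11)(6 14))^(-50) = (14)(1 9 10)(5 11 12)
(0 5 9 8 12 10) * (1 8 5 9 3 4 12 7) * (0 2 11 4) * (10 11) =(0 9 5 3)(1 8 7)(2 10)(4 12 11) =[9, 8, 10, 0, 12, 3, 6, 1, 7, 5, 2, 4, 11]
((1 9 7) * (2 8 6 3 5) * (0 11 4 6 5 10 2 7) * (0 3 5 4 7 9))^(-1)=(0 1 7 11)(2 10 3 9 5 6 4 8)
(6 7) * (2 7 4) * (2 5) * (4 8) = (2 7 6 8 4 5) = [0, 1, 7, 3, 5, 2, 8, 6, 4]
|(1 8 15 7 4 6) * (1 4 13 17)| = |(1 8 15 7 13 17)(4 6)| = 6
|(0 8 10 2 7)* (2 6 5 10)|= |(0 8 2 7)(5 10 6)|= 12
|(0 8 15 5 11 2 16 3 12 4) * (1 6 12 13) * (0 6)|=|(0 8 15 5 11 2 16 3 13 1)(4 6 12)|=30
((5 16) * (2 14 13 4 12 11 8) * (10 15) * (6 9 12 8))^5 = ((2 14 13 4 8)(5 16)(6 9 12 11)(10 15))^5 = (5 16)(6 9 12 11)(10 15)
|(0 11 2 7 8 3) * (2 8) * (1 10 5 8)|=14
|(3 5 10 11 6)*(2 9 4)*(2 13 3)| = 9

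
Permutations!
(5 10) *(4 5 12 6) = (4 5 10 12 6) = [0, 1, 2, 3, 5, 10, 4, 7, 8, 9, 12, 11, 6]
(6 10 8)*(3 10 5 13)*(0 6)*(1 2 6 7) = (0 7 1 2 6 5 13 3 10 8) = [7, 2, 6, 10, 4, 13, 5, 1, 0, 9, 8, 11, 12, 3]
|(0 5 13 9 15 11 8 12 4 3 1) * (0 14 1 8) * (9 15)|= 20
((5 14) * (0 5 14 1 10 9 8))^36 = (14)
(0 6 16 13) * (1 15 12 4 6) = [1, 15, 2, 3, 6, 5, 16, 7, 8, 9, 10, 11, 4, 0, 14, 12, 13] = (0 1 15 12 4 6 16 13)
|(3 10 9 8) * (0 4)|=4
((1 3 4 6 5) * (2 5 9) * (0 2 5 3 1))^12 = ((0 2 3 4 6 9 5))^12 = (0 9 4 2 5 6 3)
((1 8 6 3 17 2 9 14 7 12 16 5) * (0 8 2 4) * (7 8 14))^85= (0 14 8 6 3 17 4)(1 2 9 7 12 16 5)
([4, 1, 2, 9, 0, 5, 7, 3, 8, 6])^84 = (9)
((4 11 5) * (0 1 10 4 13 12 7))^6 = ((0 1 10 4 11 5 13 12 7))^6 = (0 13 4)(1 12 11)(5 10 7)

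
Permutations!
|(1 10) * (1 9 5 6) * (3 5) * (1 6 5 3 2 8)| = |(1 10 9 2 8)| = 5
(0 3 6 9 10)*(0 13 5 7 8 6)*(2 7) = (0 3)(2 7 8 6 9 10 13 5) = [3, 1, 7, 0, 4, 2, 9, 8, 6, 10, 13, 11, 12, 5]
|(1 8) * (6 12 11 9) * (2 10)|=|(1 8)(2 10)(6 12 11 9)|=4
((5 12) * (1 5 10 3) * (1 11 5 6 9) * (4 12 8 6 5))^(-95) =((1 5 8 6 9)(3 11 4 12 10))^(-95) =(12)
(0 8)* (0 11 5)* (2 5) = (0 8 11 2 5) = [8, 1, 5, 3, 4, 0, 6, 7, 11, 9, 10, 2]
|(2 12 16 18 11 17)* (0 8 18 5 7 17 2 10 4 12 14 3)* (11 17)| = |(0 8 18 17 10 4 12 16 5 7 11 2 14 3)| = 14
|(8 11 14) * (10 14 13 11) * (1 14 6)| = 10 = |(1 14 8 10 6)(11 13)|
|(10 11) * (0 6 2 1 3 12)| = 6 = |(0 6 2 1 3 12)(10 11)|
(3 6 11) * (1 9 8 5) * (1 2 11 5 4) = (1 9 8 4)(2 11 3 6 5) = [0, 9, 11, 6, 1, 2, 5, 7, 4, 8, 10, 3]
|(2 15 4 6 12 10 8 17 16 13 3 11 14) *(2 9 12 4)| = |(2 15)(3 11 14 9 12 10 8 17 16 13)(4 6)| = 10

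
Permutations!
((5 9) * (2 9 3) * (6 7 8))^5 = (2 9 5 3)(6 8 7)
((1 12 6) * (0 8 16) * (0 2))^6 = ((0 8 16 2)(1 12 6))^6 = (0 16)(2 8)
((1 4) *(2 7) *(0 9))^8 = (9)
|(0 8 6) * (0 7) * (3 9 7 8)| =4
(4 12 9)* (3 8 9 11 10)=[0, 1, 2, 8, 12, 5, 6, 7, 9, 4, 3, 10, 11]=(3 8 9 4 12 11 10)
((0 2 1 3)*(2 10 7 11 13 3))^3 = (0 11)(1 2)(3 7)(10 13)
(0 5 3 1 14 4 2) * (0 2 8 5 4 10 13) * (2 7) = (0 4 8 5 3 1 14 10 13)(2 7) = [4, 14, 7, 1, 8, 3, 6, 2, 5, 9, 13, 11, 12, 0, 10]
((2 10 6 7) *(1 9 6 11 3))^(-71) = (1 9 6 7 2 10 11 3)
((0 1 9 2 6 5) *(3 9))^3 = ((0 1 3 9 2 6 5))^3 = (0 9 5 3 6 1 2)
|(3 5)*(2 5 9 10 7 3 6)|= 12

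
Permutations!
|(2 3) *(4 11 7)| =6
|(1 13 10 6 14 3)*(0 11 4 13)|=|(0 11 4 13 10 6 14 3 1)|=9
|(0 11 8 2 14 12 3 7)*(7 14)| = 15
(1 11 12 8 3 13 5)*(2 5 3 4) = (1 11 12 8 4 2 5)(3 13) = [0, 11, 5, 13, 2, 1, 6, 7, 4, 9, 10, 12, 8, 3]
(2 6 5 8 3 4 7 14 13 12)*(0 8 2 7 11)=(0 8 3 4 11)(2 6 5)(7 14 13 12)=[8, 1, 6, 4, 11, 2, 5, 14, 3, 9, 10, 0, 7, 12, 13]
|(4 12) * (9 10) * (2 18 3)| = 6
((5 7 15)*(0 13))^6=((0 13)(5 7 15))^6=(15)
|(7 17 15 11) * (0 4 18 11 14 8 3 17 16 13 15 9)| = 13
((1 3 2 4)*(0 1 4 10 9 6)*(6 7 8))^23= (0 9 1 7 3 8 2 6 10)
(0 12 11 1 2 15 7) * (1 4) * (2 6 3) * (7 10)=(0 12 11 4 1 6 3 2 15 10 7)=[12, 6, 15, 2, 1, 5, 3, 0, 8, 9, 7, 4, 11, 13, 14, 10]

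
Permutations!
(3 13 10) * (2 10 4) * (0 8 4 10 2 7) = (0 8 4 7)(3 13 10) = [8, 1, 2, 13, 7, 5, 6, 0, 4, 9, 3, 11, 12, 10]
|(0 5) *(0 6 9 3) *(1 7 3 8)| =8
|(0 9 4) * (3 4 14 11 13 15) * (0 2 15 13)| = |(0 9 14 11)(2 15 3 4)| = 4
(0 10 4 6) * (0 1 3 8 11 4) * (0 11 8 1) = [10, 3, 2, 1, 6, 5, 0, 7, 8, 9, 11, 4] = (0 10 11 4 6)(1 3)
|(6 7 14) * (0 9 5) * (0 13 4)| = 15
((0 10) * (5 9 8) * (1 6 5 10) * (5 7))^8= (10)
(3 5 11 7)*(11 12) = (3 5 12 11 7) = [0, 1, 2, 5, 4, 12, 6, 3, 8, 9, 10, 7, 11]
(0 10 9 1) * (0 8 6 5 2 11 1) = (0 10 9)(1 8 6 5 2 11) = [10, 8, 11, 3, 4, 2, 5, 7, 6, 0, 9, 1]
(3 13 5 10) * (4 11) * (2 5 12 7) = (2 5 10 3 13 12 7)(4 11) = [0, 1, 5, 13, 11, 10, 6, 2, 8, 9, 3, 4, 7, 12]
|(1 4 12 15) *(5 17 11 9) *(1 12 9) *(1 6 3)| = |(1 4 9 5 17 11 6 3)(12 15)| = 8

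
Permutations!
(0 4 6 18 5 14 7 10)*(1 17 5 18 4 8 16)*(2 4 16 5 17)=(18)(0 8 5 14 7 10)(1 2 4 6 16)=[8, 2, 4, 3, 6, 14, 16, 10, 5, 9, 0, 11, 12, 13, 7, 15, 1, 17, 18]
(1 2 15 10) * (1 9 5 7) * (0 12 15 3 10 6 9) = [12, 2, 3, 10, 4, 7, 9, 1, 8, 5, 0, 11, 15, 13, 14, 6] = (0 12 15 6 9 5 7 1 2 3 10)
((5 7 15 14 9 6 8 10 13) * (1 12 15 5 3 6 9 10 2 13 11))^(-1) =(1 11 10 14 15 12)(2 8 6 3 13)(5 7)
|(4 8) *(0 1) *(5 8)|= 6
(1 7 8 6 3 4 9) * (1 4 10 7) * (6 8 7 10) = (10)(3 6)(4 9) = [0, 1, 2, 6, 9, 5, 3, 7, 8, 4, 10]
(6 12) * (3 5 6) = [0, 1, 2, 5, 4, 6, 12, 7, 8, 9, 10, 11, 3] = (3 5 6 12)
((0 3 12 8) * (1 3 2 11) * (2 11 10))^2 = ((0 11 1 3 12 8)(2 10))^2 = (0 1 12)(3 8 11)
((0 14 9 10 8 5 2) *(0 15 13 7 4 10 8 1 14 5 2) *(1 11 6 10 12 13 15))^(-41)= (15)(0 5)(1 2 8 9 14)(4 7 13 12)(6 10 11)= ((15)(0 5)(1 14 9 8 2)(4 12 13 7)(6 10 11))^(-41)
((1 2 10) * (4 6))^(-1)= ((1 2 10)(4 6))^(-1)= (1 10 2)(4 6)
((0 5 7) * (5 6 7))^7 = ((0 6 7))^7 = (0 6 7)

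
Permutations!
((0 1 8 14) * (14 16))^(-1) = (0 14 16 8 1) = ((0 1 8 16 14))^(-1)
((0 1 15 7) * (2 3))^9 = (0 1 15 7)(2 3) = ((0 1 15 7)(2 3))^9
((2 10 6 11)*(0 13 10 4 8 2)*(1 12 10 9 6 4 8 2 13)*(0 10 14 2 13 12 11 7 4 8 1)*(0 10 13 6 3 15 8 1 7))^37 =(0 15 6 3 4 9 7 13 2 11 14 1 12 10 8)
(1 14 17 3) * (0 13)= (0 13)(1 14 17 3)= [13, 14, 2, 1, 4, 5, 6, 7, 8, 9, 10, 11, 12, 0, 17, 15, 16, 3]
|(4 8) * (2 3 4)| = 4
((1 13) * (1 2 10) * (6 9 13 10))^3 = ((1 10)(2 6 9 13))^3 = (1 10)(2 13 9 6)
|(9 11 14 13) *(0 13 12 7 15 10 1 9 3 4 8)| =|(0 13 3 4 8)(1 9 11 14 12 7 15 10)| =40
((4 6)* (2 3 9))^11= ((2 3 9)(4 6))^11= (2 9 3)(4 6)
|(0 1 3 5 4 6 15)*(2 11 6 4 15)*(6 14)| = 20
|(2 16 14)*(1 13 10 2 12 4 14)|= 15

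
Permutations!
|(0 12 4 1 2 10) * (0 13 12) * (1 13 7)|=12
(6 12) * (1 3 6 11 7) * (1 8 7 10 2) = [0, 3, 1, 6, 4, 5, 12, 8, 7, 9, 2, 10, 11] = (1 3 6 12 11 10 2)(7 8)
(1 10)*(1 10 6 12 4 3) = (1 6 12 4 3) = [0, 6, 2, 1, 3, 5, 12, 7, 8, 9, 10, 11, 4]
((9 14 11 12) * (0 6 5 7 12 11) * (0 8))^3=((0 6 5 7 12 9 14 8))^3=(0 7 14 6 12 8 5 9)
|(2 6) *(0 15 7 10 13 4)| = |(0 15 7 10 13 4)(2 6)| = 6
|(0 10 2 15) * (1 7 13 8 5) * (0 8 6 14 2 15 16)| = 12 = |(0 10 15 8 5 1 7 13 6 14 2 16)|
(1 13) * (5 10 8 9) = (1 13)(5 10 8 9) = [0, 13, 2, 3, 4, 10, 6, 7, 9, 5, 8, 11, 12, 1]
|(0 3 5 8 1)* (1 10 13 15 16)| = 9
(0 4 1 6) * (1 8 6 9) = (0 4 8 6)(1 9) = [4, 9, 2, 3, 8, 5, 0, 7, 6, 1]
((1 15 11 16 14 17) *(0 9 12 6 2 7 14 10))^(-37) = ((0 9 12 6 2 7 14 17 1 15 11 16 10))^(-37) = (0 12 2 14 1 11 10 9 6 7 17 15 16)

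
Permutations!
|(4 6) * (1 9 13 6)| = |(1 9 13 6 4)| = 5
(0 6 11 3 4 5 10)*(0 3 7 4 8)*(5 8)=[6, 1, 2, 5, 8, 10, 11, 4, 0, 9, 3, 7]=(0 6 11 7 4 8)(3 5 10)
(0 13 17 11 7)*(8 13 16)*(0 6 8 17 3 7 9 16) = [0, 1, 2, 7, 4, 5, 8, 6, 13, 16, 10, 9, 12, 3, 14, 15, 17, 11] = (3 7 6 8 13)(9 16 17 11)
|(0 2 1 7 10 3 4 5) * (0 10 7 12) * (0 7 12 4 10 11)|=|(0 2 1 4 5 11)(3 10)(7 12)|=6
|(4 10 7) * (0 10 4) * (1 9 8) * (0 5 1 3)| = 8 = |(0 10 7 5 1 9 8 3)|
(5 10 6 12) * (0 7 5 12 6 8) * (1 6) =(12)(0 7 5 10 8)(1 6) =[7, 6, 2, 3, 4, 10, 1, 5, 0, 9, 8, 11, 12]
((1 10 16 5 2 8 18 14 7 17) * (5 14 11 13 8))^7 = ((1 10 16 14 7 17)(2 5)(8 18 11 13))^7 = (1 10 16 14 7 17)(2 5)(8 13 11 18)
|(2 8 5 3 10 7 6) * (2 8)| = |(3 10 7 6 8 5)| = 6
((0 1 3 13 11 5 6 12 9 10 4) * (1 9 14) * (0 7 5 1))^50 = ((0 9 10 4 7 5 6 12 14)(1 3 13 11))^50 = (0 5 9 6 10 12 4 14 7)(1 13)(3 11)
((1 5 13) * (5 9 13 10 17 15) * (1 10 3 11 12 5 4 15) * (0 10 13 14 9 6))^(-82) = ((0 10 17 1 6)(3 11 12 5)(4 15)(9 14))^(-82) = (0 1 10 6 17)(3 12)(5 11)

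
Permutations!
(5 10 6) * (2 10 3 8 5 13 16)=(2 10 6 13 16)(3 8 5)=[0, 1, 10, 8, 4, 3, 13, 7, 5, 9, 6, 11, 12, 16, 14, 15, 2]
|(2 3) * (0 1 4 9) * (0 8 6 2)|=8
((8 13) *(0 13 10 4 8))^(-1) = (0 13)(4 10 8)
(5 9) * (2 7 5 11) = [0, 1, 7, 3, 4, 9, 6, 5, 8, 11, 10, 2] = (2 7 5 9 11)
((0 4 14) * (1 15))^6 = (15)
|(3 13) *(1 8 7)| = |(1 8 7)(3 13)| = 6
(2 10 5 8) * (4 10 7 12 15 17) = [0, 1, 7, 3, 10, 8, 6, 12, 2, 9, 5, 11, 15, 13, 14, 17, 16, 4] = (2 7 12 15 17 4 10 5 8)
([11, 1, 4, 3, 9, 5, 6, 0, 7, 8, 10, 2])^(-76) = [11, 1, 4, 3, 9, 5, 6, 0, 7, 8, 10, 2]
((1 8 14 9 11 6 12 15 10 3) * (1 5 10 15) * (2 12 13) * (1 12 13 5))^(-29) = (15)(1 10 6 9 8 3 5 11 14)(2 13)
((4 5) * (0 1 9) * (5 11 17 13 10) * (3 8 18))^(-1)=(0 9 1)(3 18 8)(4 5 10 13 17 11)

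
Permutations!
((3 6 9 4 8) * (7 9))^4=((3 6 7 9 4 8))^4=(3 4 7)(6 8 9)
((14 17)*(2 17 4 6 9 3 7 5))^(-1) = ((2 17 14 4 6 9 3 7 5))^(-1) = (2 5 7 3 9 6 4 14 17)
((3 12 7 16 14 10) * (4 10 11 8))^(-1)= ((3 12 7 16 14 11 8 4 10))^(-1)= (3 10 4 8 11 14 16 7 12)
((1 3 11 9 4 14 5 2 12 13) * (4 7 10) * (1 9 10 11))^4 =((1 3)(2 12 13 9 7 11 10 4 14 5))^4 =(2 7 14 13 10)(4 12 11 5 9)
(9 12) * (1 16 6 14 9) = (1 16 6 14 9 12) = [0, 16, 2, 3, 4, 5, 14, 7, 8, 12, 10, 11, 1, 13, 9, 15, 6]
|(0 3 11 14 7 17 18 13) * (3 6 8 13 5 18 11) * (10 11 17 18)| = 12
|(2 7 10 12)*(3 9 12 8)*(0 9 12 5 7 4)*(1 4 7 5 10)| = |(0 9 10 8 3 12 2 7 1 4)| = 10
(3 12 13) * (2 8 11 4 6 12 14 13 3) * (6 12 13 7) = (2 8 11 4 12 3 14 7 6 13) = [0, 1, 8, 14, 12, 5, 13, 6, 11, 9, 10, 4, 3, 2, 7]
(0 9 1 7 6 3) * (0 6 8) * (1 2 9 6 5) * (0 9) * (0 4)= (0 6 3 5 1 7 8 9 2 4)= [6, 7, 4, 5, 0, 1, 3, 8, 9, 2]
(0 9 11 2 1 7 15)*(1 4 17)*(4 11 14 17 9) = (0 4 9 14 17 1 7 15)(2 11) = [4, 7, 11, 3, 9, 5, 6, 15, 8, 14, 10, 2, 12, 13, 17, 0, 16, 1]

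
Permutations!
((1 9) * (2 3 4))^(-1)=((1 9)(2 3 4))^(-1)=(1 9)(2 4 3)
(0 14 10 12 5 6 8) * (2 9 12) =(0 14 10 2 9 12 5 6 8) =[14, 1, 9, 3, 4, 6, 8, 7, 0, 12, 2, 11, 5, 13, 10]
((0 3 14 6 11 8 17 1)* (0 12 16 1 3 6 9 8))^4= (0 6 11)(1 12 16)(3 17 8 9 14)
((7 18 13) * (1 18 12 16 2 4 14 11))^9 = ((1 18 13 7 12 16 2 4 14 11))^9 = (1 11 14 4 2 16 12 7 13 18)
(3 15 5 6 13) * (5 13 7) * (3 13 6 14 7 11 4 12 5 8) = [0, 1, 2, 15, 12, 14, 11, 8, 3, 9, 10, 4, 5, 13, 7, 6] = (3 15 6 11 4 12 5 14 7 8)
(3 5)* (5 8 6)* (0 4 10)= (0 4 10)(3 8 6 5)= [4, 1, 2, 8, 10, 3, 5, 7, 6, 9, 0]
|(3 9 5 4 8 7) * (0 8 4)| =|(0 8 7 3 9 5)| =6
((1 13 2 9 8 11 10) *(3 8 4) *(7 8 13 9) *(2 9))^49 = (1 2 7 8 11 10)(3 13 9 4)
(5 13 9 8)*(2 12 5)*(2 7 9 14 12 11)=(2 11)(5 13 14 12)(7 9 8)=[0, 1, 11, 3, 4, 13, 6, 9, 7, 8, 10, 2, 5, 14, 12]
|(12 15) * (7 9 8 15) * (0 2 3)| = |(0 2 3)(7 9 8 15 12)| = 15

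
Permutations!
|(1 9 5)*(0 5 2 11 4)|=7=|(0 5 1 9 2 11 4)|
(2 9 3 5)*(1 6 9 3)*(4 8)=(1 6 9)(2 3 5)(4 8)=[0, 6, 3, 5, 8, 2, 9, 7, 4, 1]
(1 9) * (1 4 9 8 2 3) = (1 8 2 3)(4 9) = [0, 8, 3, 1, 9, 5, 6, 7, 2, 4]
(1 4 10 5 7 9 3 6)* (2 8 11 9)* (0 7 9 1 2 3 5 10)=(0 7 3 6 2 8 11 1 4)(5 9)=[7, 4, 8, 6, 0, 9, 2, 3, 11, 5, 10, 1]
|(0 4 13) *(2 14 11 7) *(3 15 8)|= 12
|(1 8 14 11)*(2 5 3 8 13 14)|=4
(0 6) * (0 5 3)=[6, 1, 2, 0, 4, 3, 5]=(0 6 5 3)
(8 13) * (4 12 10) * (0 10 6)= (0 10 4 12 6)(8 13)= [10, 1, 2, 3, 12, 5, 0, 7, 13, 9, 4, 11, 6, 8]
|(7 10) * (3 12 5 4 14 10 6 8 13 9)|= 11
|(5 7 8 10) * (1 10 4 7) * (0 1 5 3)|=|(0 1 10 3)(4 7 8)|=12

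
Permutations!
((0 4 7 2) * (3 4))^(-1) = ((0 3 4 7 2))^(-1) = (0 2 7 4 3)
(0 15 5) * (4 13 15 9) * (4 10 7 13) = (0 9 10 7 13 15 5) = [9, 1, 2, 3, 4, 0, 6, 13, 8, 10, 7, 11, 12, 15, 14, 5]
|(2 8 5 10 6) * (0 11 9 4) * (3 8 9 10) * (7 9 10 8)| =24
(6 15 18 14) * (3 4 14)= [0, 1, 2, 4, 14, 5, 15, 7, 8, 9, 10, 11, 12, 13, 6, 18, 16, 17, 3]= (3 4 14 6 15 18)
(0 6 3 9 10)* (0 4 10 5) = (0 6 3 9 5)(4 10) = [6, 1, 2, 9, 10, 0, 3, 7, 8, 5, 4]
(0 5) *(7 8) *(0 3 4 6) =[5, 1, 2, 4, 6, 3, 0, 8, 7] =(0 5 3 4 6)(7 8)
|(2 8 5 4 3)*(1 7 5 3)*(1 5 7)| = |(2 8 3)(4 5)| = 6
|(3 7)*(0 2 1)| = |(0 2 1)(3 7)| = 6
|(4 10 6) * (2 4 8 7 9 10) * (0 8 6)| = |(0 8 7 9 10)(2 4)| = 10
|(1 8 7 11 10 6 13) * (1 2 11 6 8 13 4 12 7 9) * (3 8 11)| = 12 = |(1 13 2 3 8 9)(4 12 7 6)(10 11)|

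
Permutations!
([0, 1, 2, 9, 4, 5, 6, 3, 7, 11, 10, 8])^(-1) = [0, 1, 2, 7, 4, 5, 6, 8, 11, 3, 10, 9]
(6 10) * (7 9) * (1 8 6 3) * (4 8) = [0, 4, 2, 1, 8, 5, 10, 9, 6, 7, 3] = (1 4 8 6 10 3)(7 9)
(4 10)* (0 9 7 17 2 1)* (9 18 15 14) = (0 18 15 14 9 7 17 2 1)(4 10) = [18, 0, 1, 3, 10, 5, 6, 17, 8, 7, 4, 11, 12, 13, 9, 14, 16, 2, 15]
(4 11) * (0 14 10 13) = (0 14 10 13)(4 11) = [14, 1, 2, 3, 11, 5, 6, 7, 8, 9, 13, 4, 12, 0, 10]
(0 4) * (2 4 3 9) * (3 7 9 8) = (0 7 9 2 4)(3 8) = [7, 1, 4, 8, 0, 5, 6, 9, 3, 2]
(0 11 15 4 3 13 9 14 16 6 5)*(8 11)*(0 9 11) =(0 8)(3 13 11 15 4)(5 9 14 16 6) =[8, 1, 2, 13, 3, 9, 5, 7, 0, 14, 10, 15, 12, 11, 16, 4, 6]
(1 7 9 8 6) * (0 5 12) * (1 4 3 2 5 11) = [11, 7, 5, 2, 3, 12, 4, 9, 6, 8, 10, 1, 0] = (0 11 1 7 9 8 6 4 3 2 5 12)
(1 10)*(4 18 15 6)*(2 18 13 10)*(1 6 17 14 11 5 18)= [0, 2, 1, 3, 13, 18, 4, 7, 8, 9, 6, 5, 12, 10, 11, 17, 16, 14, 15]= (1 2)(4 13 10 6)(5 18 15 17 14 11)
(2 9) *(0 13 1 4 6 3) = [13, 4, 9, 0, 6, 5, 3, 7, 8, 2, 10, 11, 12, 1] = (0 13 1 4 6 3)(2 9)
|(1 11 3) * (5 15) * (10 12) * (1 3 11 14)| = 2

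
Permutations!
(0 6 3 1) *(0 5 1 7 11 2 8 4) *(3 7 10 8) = (0 6 7 11 2 3 10 8 4)(1 5) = [6, 5, 3, 10, 0, 1, 7, 11, 4, 9, 8, 2]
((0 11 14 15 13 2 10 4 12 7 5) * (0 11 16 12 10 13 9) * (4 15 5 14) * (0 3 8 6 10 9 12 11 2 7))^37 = ((0 16 11 4 9 3 8 6 10 15 12)(2 13 7 14 5))^37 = (0 9 10 16 3 15 11 8 12 4 6)(2 7 5 13 14)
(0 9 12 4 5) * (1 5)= [9, 5, 2, 3, 1, 0, 6, 7, 8, 12, 10, 11, 4]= (0 9 12 4 1 5)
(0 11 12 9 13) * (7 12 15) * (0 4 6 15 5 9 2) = (0 11 5 9 13 4 6 15 7 12 2) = [11, 1, 0, 3, 6, 9, 15, 12, 8, 13, 10, 5, 2, 4, 14, 7]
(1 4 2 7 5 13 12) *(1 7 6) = (1 4 2 6)(5 13 12 7) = [0, 4, 6, 3, 2, 13, 1, 5, 8, 9, 10, 11, 7, 12]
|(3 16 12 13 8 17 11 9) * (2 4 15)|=24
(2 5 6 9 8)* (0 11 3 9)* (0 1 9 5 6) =(0 11 3 5)(1 9 8 2 6) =[11, 9, 6, 5, 4, 0, 1, 7, 2, 8, 10, 3]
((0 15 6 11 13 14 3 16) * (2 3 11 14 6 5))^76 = (0 3 5)(2 15 16)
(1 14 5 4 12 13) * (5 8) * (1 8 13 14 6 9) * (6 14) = (1 14 13 8 5 4 12 6 9) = [0, 14, 2, 3, 12, 4, 9, 7, 5, 1, 10, 11, 6, 8, 13]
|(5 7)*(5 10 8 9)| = |(5 7 10 8 9)| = 5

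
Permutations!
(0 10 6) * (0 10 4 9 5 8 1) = (0 4 9 5 8 1)(6 10) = [4, 0, 2, 3, 9, 8, 10, 7, 1, 5, 6]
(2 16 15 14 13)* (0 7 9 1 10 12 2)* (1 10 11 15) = (0 7 9 10 12 2 16 1 11 15 14 13) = [7, 11, 16, 3, 4, 5, 6, 9, 8, 10, 12, 15, 2, 0, 13, 14, 1]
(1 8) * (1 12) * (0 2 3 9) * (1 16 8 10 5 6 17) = (0 2 3 9)(1 10 5 6 17)(8 12 16) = [2, 10, 3, 9, 4, 6, 17, 7, 12, 0, 5, 11, 16, 13, 14, 15, 8, 1]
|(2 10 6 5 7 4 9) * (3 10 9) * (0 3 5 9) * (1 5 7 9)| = |(0 3 10 6 1 5 9 2)(4 7)| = 8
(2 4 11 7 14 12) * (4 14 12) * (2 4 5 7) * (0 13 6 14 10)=(0 13 6 14 5 7 12 4 11 2 10)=[13, 1, 10, 3, 11, 7, 14, 12, 8, 9, 0, 2, 4, 6, 5]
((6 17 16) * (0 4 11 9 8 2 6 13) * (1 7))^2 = (0 11 8 6 16)(2 17 13 4 9)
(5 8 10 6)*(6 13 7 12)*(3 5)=[0, 1, 2, 5, 4, 8, 3, 12, 10, 9, 13, 11, 6, 7]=(3 5 8 10 13 7 12 6)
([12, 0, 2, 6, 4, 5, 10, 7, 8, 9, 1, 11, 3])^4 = (0 10 3)(1 6 12)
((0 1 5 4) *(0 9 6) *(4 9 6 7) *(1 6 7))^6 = ((0 6)(1 5 9)(4 7))^6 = (9)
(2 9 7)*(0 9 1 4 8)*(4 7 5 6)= (0 9 5 6 4 8)(1 7 2)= [9, 7, 1, 3, 8, 6, 4, 2, 0, 5]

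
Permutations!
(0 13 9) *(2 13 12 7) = (0 12 7 2 13 9) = [12, 1, 13, 3, 4, 5, 6, 2, 8, 0, 10, 11, 7, 9]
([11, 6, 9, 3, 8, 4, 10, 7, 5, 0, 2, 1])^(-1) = (0 9 2 10 6 1 11)(4 5 8)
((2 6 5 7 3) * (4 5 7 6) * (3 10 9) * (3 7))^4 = (2 3 6 5 4)(7 10 9)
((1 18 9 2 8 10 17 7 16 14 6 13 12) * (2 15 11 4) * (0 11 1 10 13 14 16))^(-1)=(0 7 17 10 12 13 8 2 4 11)(1 15 9 18)(6 14)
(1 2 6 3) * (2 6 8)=(1 6 3)(2 8)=[0, 6, 8, 1, 4, 5, 3, 7, 2]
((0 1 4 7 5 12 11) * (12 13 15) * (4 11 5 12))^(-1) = (0 11 1)(4 15 13 5 12 7)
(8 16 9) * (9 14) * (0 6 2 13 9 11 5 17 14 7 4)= [6, 1, 13, 3, 0, 17, 2, 4, 16, 8, 10, 5, 12, 9, 11, 15, 7, 14]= (0 6 2 13 9 8 16 7 4)(5 17 14 11)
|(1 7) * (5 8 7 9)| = |(1 9 5 8 7)| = 5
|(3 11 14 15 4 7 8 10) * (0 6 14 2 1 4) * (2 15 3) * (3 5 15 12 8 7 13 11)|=40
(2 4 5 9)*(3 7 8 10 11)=(2 4 5 9)(3 7 8 10 11)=[0, 1, 4, 7, 5, 9, 6, 8, 10, 2, 11, 3]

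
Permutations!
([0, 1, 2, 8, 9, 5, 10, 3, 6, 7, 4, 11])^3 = (11)(3 10 7 6 9 8 4)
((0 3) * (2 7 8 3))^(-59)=((0 2 7 8 3))^(-59)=(0 2 7 8 3)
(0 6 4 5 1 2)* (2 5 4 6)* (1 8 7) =[2, 5, 0, 3, 4, 8, 6, 1, 7] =(0 2)(1 5 8 7)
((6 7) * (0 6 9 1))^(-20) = ((0 6 7 9 1))^(-20) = (9)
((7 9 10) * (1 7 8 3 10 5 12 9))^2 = (3 8 10)(5 9 12)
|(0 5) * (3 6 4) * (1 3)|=|(0 5)(1 3 6 4)|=4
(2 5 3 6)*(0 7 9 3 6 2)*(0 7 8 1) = (0 8 1)(2 5 6 7 9 3) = [8, 0, 5, 2, 4, 6, 7, 9, 1, 3]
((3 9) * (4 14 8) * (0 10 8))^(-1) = ((0 10 8 4 14)(3 9))^(-1) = (0 14 4 8 10)(3 9)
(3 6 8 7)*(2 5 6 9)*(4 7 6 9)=(2 5 9)(3 4 7)(6 8)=[0, 1, 5, 4, 7, 9, 8, 3, 6, 2]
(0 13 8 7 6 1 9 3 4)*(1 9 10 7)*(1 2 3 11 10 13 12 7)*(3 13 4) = (0 12 7 6 9 11 10 1 4)(2 13 8) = [12, 4, 13, 3, 0, 5, 9, 6, 2, 11, 1, 10, 7, 8]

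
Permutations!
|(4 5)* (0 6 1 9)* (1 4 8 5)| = |(0 6 4 1 9)(5 8)| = 10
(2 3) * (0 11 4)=(0 11 4)(2 3)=[11, 1, 3, 2, 0, 5, 6, 7, 8, 9, 10, 4]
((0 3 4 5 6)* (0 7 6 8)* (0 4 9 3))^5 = ((3 9)(4 5 8)(6 7))^5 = (3 9)(4 8 5)(6 7)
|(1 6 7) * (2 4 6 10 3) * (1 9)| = |(1 10 3 2 4 6 7 9)| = 8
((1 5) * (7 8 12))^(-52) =(7 12 8)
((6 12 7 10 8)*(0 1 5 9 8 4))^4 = (0 8 10 5 12)(1 6 4 9 7)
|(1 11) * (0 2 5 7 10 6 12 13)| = 8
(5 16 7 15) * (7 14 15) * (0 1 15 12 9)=(0 1 15 5 16 14 12 9)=[1, 15, 2, 3, 4, 16, 6, 7, 8, 0, 10, 11, 9, 13, 12, 5, 14]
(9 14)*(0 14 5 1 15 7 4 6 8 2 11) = (0 14 9 5 1 15 7 4 6 8 2 11) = [14, 15, 11, 3, 6, 1, 8, 4, 2, 5, 10, 0, 12, 13, 9, 7]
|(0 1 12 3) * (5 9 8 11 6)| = |(0 1 12 3)(5 9 8 11 6)| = 20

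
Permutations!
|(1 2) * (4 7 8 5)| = 4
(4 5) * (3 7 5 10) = [0, 1, 2, 7, 10, 4, 6, 5, 8, 9, 3] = (3 7 5 4 10)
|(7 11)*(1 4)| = |(1 4)(7 11)| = 2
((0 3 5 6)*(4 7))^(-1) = (0 6 5 3)(4 7)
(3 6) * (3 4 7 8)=(3 6 4 7 8)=[0, 1, 2, 6, 7, 5, 4, 8, 3]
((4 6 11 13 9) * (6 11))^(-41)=(4 9 13 11)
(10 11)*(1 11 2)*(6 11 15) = (1 15 6 11 10 2) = [0, 15, 1, 3, 4, 5, 11, 7, 8, 9, 2, 10, 12, 13, 14, 6]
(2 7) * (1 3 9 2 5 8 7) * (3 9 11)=(1 9 2)(3 11)(5 8 7)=[0, 9, 1, 11, 4, 8, 6, 5, 7, 2, 10, 3]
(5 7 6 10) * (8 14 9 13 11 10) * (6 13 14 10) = (5 7 13 11 6 8 10)(9 14) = [0, 1, 2, 3, 4, 7, 8, 13, 10, 14, 5, 6, 12, 11, 9]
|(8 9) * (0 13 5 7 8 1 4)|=|(0 13 5 7 8 9 1 4)|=8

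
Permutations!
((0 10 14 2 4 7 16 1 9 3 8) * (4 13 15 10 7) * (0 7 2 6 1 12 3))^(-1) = (0 9 1 6 14 10 15 13 2)(3 12 16 7 8) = ((0 2 13 15 10 14 6 1 9)(3 8 7 16 12))^(-1)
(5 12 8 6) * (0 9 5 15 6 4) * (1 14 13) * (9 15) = (0 15 6 9 5 12 8 4)(1 14 13) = [15, 14, 2, 3, 0, 12, 9, 7, 4, 5, 10, 11, 8, 1, 13, 6]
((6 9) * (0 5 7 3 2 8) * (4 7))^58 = (9)(0 4 3 8 5 7 2)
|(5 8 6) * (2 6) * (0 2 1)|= |(0 2 6 5 8 1)|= 6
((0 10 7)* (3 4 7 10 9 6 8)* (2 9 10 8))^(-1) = (0 7 4 3 8 10)(2 6 9) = ((0 10 8 3 4 7)(2 9 6))^(-1)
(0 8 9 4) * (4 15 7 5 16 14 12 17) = (0 8 9 15 7 5 16 14 12 17 4) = [8, 1, 2, 3, 0, 16, 6, 5, 9, 15, 10, 11, 17, 13, 12, 7, 14, 4]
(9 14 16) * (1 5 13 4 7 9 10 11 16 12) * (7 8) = (1 5 13 4 8 7 9 14 12)(10 11 16) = [0, 5, 2, 3, 8, 13, 6, 9, 7, 14, 11, 16, 1, 4, 12, 15, 10]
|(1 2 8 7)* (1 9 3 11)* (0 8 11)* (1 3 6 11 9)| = |(0 8 7 1 2 9 6 11 3)| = 9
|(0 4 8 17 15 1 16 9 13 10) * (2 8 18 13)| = |(0 4 18 13 10)(1 16 9 2 8 17 15)| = 35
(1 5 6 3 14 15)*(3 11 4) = (1 5 6 11 4 3 14 15) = [0, 5, 2, 14, 3, 6, 11, 7, 8, 9, 10, 4, 12, 13, 15, 1]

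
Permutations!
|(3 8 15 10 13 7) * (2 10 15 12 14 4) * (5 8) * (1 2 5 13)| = |(15)(1 2 10)(3 13 7)(4 5 8 12 14)| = 15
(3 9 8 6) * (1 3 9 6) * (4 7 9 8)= (1 3 6 8)(4 7 9)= [0, 3, 2, 6, 7, 5, 8, 9, 1, 4]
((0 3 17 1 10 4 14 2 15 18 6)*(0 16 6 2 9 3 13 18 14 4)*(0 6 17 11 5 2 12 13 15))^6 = ((0 15 14 9 3 11 5 2)(1 10 6 16 17)(12 13 18))^6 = (18)(0 5 3 14)(1 10 6 16 17)(2 11 9 15)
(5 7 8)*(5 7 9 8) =(5 9 8 7) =[0, 1, 2, 3, 4, 9, 6, 5, 7, 8]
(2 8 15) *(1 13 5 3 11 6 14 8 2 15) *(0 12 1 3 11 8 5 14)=(15)(0 12 1 13 14 5 11 6)(3 8)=[12, 13, 2, 8, 4, 11, 0, 7, 3, 9, 10, 6, 1, 14, 5, 15]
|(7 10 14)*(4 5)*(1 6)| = |(1 6)(4 5)(7 10 14)| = 6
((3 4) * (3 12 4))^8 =(12) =((4 12))^8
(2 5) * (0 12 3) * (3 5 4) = (0 12 5 2 4 3) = [12, 1, 4, 0, 3, 2, 6, 7, 8, 9, 10, 11, 5]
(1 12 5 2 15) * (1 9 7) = [0, 12, 15, 3, 4, 2, 6, 1, 8, 7, 10, 11, 5, 13, 14, 9] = (1 12 5 2 15 9 7)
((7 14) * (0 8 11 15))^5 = ((0 8 11 15)(7 14))^5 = (0 8 11 15)(7 14)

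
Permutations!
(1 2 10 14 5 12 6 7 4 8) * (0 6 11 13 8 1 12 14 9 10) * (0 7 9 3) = (0 6 9 10 3)(1 2 7 4)(5 14)(8 12 11 13) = [6, 2, 7, 0, 1, 14, 9, 4, 12, 10, 3, 13, 11, 8, 5]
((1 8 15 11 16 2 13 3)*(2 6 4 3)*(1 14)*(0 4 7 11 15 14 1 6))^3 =((0 4 3 1 8 14 6 7 11 16)(2 13))^3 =(0 1 6 16 3 14 11 4 8 7)(2 13)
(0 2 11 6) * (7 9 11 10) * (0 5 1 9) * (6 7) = (0 2 10 6 5 1 9 11 7) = [2, 9, 10, 3, 4, 1, 5, 0, 8, 11, 6, 7]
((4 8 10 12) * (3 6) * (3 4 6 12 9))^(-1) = (3 9 10 8 4 6 12) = ((3 12 6 4 8 10 9))^(-1)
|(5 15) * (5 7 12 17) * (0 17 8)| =|(0 17 5 15 7 12 8)| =7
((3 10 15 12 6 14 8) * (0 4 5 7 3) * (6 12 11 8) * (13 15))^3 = ((0 4 5 7 3 10 13 15 11 8)(6 14))^3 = (0 7 13 8 5 10 11 4 3 15)(6 14)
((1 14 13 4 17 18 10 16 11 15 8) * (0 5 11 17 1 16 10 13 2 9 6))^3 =((0 5 11 15 8 16 17 18 13 4 1 14 2 9 6))^3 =(0 15 17 4 2)(1 9 5 8 18)(6 11 16 13 14)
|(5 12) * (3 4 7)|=|(3 4 7)(5 12)|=6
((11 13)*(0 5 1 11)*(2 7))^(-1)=(0 13 11 1 5)(2 7)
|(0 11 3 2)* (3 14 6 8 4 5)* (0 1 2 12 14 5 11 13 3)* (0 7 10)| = |(0 13 3 12 14 6 8 4 11 5 7 10)(1 2)| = 12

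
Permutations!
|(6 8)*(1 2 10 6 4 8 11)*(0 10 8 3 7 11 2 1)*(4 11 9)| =|(0 10 6 2 8 11)(3 7 9 4)| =12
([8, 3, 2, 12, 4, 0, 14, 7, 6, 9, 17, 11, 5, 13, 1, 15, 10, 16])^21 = [3, 8, 2, 6, 4, 1, 5, 7, 12, 9, 10, 11, 14, 13, 0, 15, 16, 17]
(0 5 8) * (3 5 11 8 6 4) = (0 11 8)(3 5 6 4) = [11, 1, 2, 5, 3, 6, 4, 7, 0, 9, 10, 8]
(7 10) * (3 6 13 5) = [0, 1, 2, 6, 4, 3, 13, 10, 8, 9, 7, 11, 12, 5] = (3 6 13 5)(7 10)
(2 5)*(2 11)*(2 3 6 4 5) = (3 6 4 5 11) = [0, 1, 2, 6, 5, 11, 4, 7, 8, 9, 10, 3]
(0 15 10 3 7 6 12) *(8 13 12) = (0 15 10 3 7 6 8 13 12) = [15, 1, 2, 7, 4, 5, 8, 6, 13, 9, 3, 11, 0, 12, 14, 10]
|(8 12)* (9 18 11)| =6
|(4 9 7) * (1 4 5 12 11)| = 7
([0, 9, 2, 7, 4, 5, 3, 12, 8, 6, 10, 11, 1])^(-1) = [0, 12, 2, 6, 4, 5, 9, 3, 8, 1, 10, 11, 7]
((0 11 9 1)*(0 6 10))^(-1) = (0 10 6 1 9 11)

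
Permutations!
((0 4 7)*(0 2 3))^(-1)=((0 4 7 2 3))^(-1)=(0 3 2 7 4)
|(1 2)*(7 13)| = |(1 2)(7 13)| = 2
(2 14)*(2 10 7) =(2 14 10 7) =[0, 1, 14, 3, 4, 5, 6, 2, 8, 9, 7, 11, 12, 13, 10]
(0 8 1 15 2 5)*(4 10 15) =(0 8 1 4 10 15 2 5) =[8, 4, 5, 3, 10, 0, 6, 7, 1, 9, 15, 11, 12, 13, 14, 2]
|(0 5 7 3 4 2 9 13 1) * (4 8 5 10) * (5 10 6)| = 12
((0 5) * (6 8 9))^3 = ((0 5)(6 8 9))^3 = (9)(0 5)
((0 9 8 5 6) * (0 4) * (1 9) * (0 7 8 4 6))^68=((0 1 9 4 7 8 5))^68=(0 8 4 1 5 7 9)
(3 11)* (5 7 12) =(3 11)(5 7 12) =[0, 1, 2, 11, 4, 7, 6, 12, 8, 9, 10, 3, 5]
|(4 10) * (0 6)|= 2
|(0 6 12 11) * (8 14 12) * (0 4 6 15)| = 6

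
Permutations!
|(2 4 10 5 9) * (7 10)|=6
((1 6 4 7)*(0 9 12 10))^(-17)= (0 10 12 9)(1 7 4 6)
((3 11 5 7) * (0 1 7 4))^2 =((0 1 7 3 11 5 4))^2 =(0 7 11 4 1 3 5)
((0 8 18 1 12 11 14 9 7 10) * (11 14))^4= ((0 8 18 1 12 14 9 7 10))^4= (0 12 10 1 7 18 9 8 14)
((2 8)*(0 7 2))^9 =((0 7 2 8))^9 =(0 7 2 8)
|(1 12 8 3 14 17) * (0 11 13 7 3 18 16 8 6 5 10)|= |(0 11 13 7 3 14 17 1 12 6 5 10)(8 18 16)|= 12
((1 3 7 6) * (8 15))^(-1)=((1 3 7 6)(8 15))^(-1)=(1 6 7 3)(8 15)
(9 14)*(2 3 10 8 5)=(2 3 10 8 5)(9 14)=[0, 1, 3, 10, 4, 2, 6, 7, 5, 14, 8, 11, 12, 13, 9]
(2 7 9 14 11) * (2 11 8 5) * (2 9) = [0, 1, 7, 3, 4, 9, 6, 2, 5, 14, 10, 11, 12, 13, 8] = (2 7)(5 9 14 8)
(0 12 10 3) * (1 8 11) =[12, 8, 2, 0, 4, 5, 6, 7, 11, 9, 3, 1, 10] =(0 12 10 3)(1 8 11)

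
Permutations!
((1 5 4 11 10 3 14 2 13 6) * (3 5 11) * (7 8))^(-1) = ((1 11 10 5 4 3 14 2 13 6)(7 8))^(-1) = (1 6 13 2 14 3 4 5 10 11)(7 8)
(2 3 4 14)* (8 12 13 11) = [0, 1, 3, 4, 14, 5, 6, 7, 12, 9, 10, 8, 13, 11, 2] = (2 3 4 14)(8 12 13 11)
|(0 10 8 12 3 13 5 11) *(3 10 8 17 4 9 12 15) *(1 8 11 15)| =|(0 11)(1 8)(3 13 5 15)(4 9 12 10 17)| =20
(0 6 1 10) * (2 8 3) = (0 6 1 10)(2 8 3) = [6, 10, 8, 2, 4, 5, 1, 7, 3, 9, 0]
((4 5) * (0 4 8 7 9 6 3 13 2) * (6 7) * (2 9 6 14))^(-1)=((0 4 5 8 14 2)(3 13 9 7 6))^(-1)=(0 2 14 8 5 4)(3 6 7 9 13)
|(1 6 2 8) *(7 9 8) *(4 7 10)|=8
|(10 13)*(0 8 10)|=4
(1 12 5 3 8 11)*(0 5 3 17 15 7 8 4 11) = (0 5 17 15 7 8)(1 12 3 4 11) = [5, 12, 2, 4, 11, 17, 6, 8, 0, 9, 10, 1, 3, 13, 14, 7, 16, 15]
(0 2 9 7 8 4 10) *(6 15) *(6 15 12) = (15)(0 2 9 7 8 4 10)(6 12) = [2, 1, 9, 3, 10, 5, 12, 8, 4, 7, 0, 11, 6, 13, 14, 15]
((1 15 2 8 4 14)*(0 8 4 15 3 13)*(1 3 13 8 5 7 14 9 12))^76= ((0 5 7 14 3 8 15 2 4 9 12 1 13))^76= (0 1 9 2 8 14 5 13 12 4 15 3 7)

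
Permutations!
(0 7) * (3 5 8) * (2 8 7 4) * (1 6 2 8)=[4, 6, 1, 5, 8, 7, 2, 0, 3]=(0 4 8 3 5 7)(1 6 2)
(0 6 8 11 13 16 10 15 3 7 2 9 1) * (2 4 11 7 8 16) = (0 6 16 10 15 3 8 7 4 11 13 2 9 1) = [6, 0, 9, 8, 11, 5, 16, 4, 7, 1, 15, 13, 12, 2, 14, 3, 10]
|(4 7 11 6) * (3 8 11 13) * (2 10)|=|(2 10)(3 8 11 6 4 7 13)|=14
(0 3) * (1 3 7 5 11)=[7, 3, 2, 0, 4, 11, 6, 5, 8, 9, 10, 1]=(0 7 5 11 1 3)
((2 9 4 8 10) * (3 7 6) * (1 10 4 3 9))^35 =(1 2 10)(3 9 6 7)(4 8) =((1 10 2)(3 7 6 9)(4 8))^35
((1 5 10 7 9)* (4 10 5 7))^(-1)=(1 9 7)(4 10)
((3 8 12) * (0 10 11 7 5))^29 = (0 5 7 11 10)(3 12 8)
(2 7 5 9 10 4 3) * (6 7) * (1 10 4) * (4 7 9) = [0, 10, 6, 2, 3, 4, 9, 5, 8, 7, 1] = (1 10)(2 6 9 7 5 4 3)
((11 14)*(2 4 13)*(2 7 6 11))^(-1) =((2 4 13 7 6 11 14))^(-1) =(2 14 11 6 7 13 4)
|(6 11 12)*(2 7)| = |(2 7)(6 11 12)| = 6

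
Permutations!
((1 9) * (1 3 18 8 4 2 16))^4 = ((1 9 3 18 8 4 2 16))^4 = (1 8)(2 3)(4 9)(16 18)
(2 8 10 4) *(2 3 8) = (3 8 10 4) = [0, 1, 2, 8, 3, 5, 6, 7, 10, 9, 4]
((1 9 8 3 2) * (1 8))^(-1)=(1 9)(2 3 8)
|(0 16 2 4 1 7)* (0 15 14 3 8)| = |(0 16 2 4 1 7 15 14 3 8)| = 10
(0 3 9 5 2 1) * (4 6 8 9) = (0 3 4 6 8 9 5 2 1) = [3, 0, 1, 4, 6, 2, 8, 7, 9, 5]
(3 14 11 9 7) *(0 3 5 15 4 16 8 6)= (0 3 14 11 9 7 5 15 4 16 8 6)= [3, 1, 2, 14, 16, 15, 0, 5, 6, 7, 10, 9, 12, 13, 11, 4, 8]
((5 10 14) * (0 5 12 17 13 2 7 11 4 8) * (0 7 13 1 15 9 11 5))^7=((1 15 9 11 4 8 7 5 10 14 12 17)(2 13))^7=(1 5 9 14 4 17 7 15 10 11 12 8)(2 13)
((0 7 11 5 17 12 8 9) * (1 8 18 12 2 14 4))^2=((0 7 11 5 17 2 14 4 1 8 9)(12 18))^2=(18)(0 11 17 14 1 9 7 5 2 4 8)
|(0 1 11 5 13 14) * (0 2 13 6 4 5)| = |(0 1 11)(2 13 14)(4 5 6)| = 3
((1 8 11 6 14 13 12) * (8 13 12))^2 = (1 8 6 12 13 11 14)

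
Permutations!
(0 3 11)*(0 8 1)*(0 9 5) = (0 3 11 8 1 9 5) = [3, 9, 2, 11, 4, 0, 6, 7, 1, 5, 10, 8]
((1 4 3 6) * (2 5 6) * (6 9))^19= ((1 4 3 2 5 9 6))^19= (1 9 2 4 6 5 3)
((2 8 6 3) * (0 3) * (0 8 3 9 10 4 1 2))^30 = (0 10 1 3 9 4 2)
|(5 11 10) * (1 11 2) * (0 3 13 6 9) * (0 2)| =|(0 3 13 6 9 2 1 11 10 5)| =10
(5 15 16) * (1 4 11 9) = (1 4 11 9)(5 15 16) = [0, 4, 2, 3, 11, 15, 6, 7, 8, 1, 10, 9, 12, 13, 14, 16, 5]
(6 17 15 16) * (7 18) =(6 17 15 16)(7 18) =[0, 1, 2, 3, 4, 5, 17, 18, 8, 9, 10, 11, 12, 13, 14, 16, 6, 15, 7]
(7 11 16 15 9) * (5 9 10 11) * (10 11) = (5 9 7)(11 16 15) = [0, 1, 2, 3, 4, 9, 6, 5, 8, 7, 10, 16, 12, 13, 14, 11, 15]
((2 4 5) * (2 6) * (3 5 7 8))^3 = ((2 4 7 8 3 5 6))^3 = (2 8 6 7 5 4 3)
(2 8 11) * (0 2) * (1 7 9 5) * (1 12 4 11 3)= (0 2 8 3 1 7 9 5 12 4 11)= [2, 7, 8, 1, 11, 12, 6, 9, 3, 5, 10, 0, 4]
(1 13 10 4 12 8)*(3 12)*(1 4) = [0, 13, 2, 12, 3, 5, 6, 7, 4, 9, 1, 11, 8, 10] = (1 13 10)(3 12 8 4)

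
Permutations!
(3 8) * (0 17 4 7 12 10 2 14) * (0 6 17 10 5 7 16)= (0 10 2 14 6 17 4 16)(3 8)(5 7 12)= [10, 1, 14, 8, 16, 7, 17, 12, 3, 9, 2, 11, 5, 13, 6, 15, 0, 4]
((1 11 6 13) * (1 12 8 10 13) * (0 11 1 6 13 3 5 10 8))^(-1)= ((0 11 13 12)(3 5 10))^(-1)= (0 12 13 11)(3 10 5)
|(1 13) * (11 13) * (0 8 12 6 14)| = 15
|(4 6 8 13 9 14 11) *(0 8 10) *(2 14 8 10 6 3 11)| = |(0 10)(2 14)(3 11 4)(8 13 9)| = 6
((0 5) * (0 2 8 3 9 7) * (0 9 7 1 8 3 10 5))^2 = (1 10 2 7)(3 9 8 5)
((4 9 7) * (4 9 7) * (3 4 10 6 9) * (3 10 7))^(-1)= (3 4)(6 10 7 9)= ((3 4)(6 9 7 10))^(-1)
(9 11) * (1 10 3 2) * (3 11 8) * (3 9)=(1 10 11 3 2)(8 9)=[0, 10, 1, 2, 4, 5, 6, 7, 9, 8, 11, 3]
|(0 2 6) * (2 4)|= |(0 4 2 6)|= 4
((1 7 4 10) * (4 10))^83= ((1 7 10))^83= (1 10 7)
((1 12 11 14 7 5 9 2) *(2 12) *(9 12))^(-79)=(1 2)(5 12 11 14 7)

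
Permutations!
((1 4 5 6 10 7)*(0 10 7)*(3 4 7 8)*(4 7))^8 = (10)(1 4 5 6 8 3 7)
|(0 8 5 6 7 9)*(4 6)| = 7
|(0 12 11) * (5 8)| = 6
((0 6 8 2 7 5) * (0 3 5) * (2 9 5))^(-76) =((0 6 8 9 5 3 2 7))^(-76) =(0 5)(2 8)(3 6)(7 9)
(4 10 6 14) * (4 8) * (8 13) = (4 10 6 14 13 8) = [0, 1, 2, 3, 10, 5, 14, 7, 4, 9, 6, 11, 12, 8, 13]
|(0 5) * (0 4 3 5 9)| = 6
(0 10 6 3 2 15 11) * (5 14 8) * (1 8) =(0 10 6 3 2 15 11)(1 8 5 14) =[10, 8, 15, 2, 4, 14, 3, 7, 5, 9, 6, 0, 12, 13, 1, 11]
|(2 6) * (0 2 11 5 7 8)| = 7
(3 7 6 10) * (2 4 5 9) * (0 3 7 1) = (0 3 1)(2 4 5 9)(6 10 7) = [3, 0, 4, 1, 5, 9, 10, 6, 8, 2, 7]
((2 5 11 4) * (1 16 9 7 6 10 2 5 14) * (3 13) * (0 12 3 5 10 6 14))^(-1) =((0 12 3 13 5 11 4 10 2)(1 16 9 7 14))^(-1) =(0 2 10 4 11 5 13 3 12)(1 14 7 9 16)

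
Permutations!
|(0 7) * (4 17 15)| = 6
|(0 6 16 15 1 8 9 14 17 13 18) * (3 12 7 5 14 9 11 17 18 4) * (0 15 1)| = |(0 6 16 1 8 11 17 13 4 3 12 7 5 14 18 15)| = 16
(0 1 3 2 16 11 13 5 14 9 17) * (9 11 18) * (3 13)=(0 1 13 5 14 11 3 2 16 18 9 17)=[1, 13, 16, 2, 4, 14, 6, 7, 8, 17, 10, 3, 12, 5, 11, 15, 18, 0, 9]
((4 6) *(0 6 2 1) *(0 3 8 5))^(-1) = (0 5 8 3 1 2 4 6)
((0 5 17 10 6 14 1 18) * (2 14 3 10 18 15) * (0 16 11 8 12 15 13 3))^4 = ((0 5 17 18 16 11 8 12 15 2 14 1 13 3 10 6))^4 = (0 16 15 13)(1 6 18 12)(2 3 5 11)(8 14 10 17)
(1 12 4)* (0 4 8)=(0 4 1 12 8)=[4, 12, 2, 3, 1, 5, 6, 7, 0, 9, 10, 11, 8]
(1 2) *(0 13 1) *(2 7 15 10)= [13, 7, 0, 3, 4, 5, 6, 15, 8, 9, 2, 11, 12, 1, 14, 10]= (0 13 1 7 15 10 2)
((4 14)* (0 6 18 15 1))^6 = ((0 6 18 15 1)(4 14))^6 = (0 6 18 15 1)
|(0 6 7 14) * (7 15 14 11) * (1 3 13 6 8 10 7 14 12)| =6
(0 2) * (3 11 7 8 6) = (0 2)(3 11 7 8 6) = [2, 1, 0, 11, 4, 5, 3, 8, 6, 9, 10, 7]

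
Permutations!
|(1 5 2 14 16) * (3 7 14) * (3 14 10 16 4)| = 9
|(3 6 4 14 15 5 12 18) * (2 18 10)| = 10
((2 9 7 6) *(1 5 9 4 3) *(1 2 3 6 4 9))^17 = ((1 5)(2 9 7 4 6 3))^17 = (1 5)(2 3 6 4 7 9)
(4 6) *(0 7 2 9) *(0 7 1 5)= (0 1 5)(2 9 7)(4 6)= [1, 5, 9, 3, 6, 0, 4, 2, 8, 7]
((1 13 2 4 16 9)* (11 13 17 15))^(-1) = (1 9 16 4 2 13 11 15 17)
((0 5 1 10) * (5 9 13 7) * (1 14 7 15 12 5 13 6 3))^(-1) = (0 10 1 3 6 9)(5 12 15 13 7 14)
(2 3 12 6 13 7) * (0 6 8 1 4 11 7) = (0 6 13)(1 4 11 7 2 3 12 8) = [6, 4, 3, 12, 11, 5, 13, 2, 1, 9, 10, 7, 8, 0]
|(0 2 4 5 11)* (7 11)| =6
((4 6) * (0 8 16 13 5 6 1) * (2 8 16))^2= (0 13 6 1 16 5 4)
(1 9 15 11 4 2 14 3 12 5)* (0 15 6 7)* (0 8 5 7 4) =(0 15 11)(1 9 6 4 2 14 3 12 7 8 5) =[15, 9, 14, 12, 2, 1, 4, 8, 5, 6, 10, 0, 7, 13, 3, 11]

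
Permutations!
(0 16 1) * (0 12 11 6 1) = [16, 12, 2, 3, 4, 5, 1, 7, 8, 9, 10, 6, 11, 13, 14, 15, 0] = (0 16)(1 12 11 6)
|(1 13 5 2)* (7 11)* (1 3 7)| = |(1 13 5 2 3 7 11)| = 7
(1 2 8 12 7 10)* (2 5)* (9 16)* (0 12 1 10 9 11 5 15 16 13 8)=[12, 15, 0, 3, 4, 2, 6, 9, 1, 13, 10, 5, 7, 8, 14, 16, 11]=(0 12 7 9 13 8 1 15 16 11 5 2)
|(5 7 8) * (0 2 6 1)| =|(0 2 6 1)(5 7 8)| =12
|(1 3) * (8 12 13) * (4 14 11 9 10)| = |(1 3)(4 14 11 9 10)(8 12 13)| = 30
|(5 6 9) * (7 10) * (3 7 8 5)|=7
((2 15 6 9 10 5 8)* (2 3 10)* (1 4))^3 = ((1 4)(2 15 6 9)(3 10 5 8))^3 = (1 4)(2 9 6 15)(3 8 5 10)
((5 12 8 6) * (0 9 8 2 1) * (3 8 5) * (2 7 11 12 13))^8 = (0 5 2)(1 9 13)(3 6 8)(7 12 11)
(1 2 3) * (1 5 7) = (1 2 3 5 7) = [0, 2, 3, 5, 4, 7, 6, 1]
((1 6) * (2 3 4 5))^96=(6)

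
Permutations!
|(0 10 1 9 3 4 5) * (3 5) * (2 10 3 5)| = 4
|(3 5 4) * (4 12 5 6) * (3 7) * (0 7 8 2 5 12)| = |(12)(0 7 3 6 4 8 2 5)| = 8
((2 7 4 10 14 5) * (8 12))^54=(14)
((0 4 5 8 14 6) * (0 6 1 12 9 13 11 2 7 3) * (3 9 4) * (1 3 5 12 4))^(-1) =((0 5 8 14 3)(1 4 12)(2 7 9 13 11))^(-1) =(0 3 14 8 5)(1 12 4)(2 11 13 9 7)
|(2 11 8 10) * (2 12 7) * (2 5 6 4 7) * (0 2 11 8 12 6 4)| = 30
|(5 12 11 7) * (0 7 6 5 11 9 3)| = 8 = |(0 7 11 6 5 12 9 3)|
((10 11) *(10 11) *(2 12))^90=(12)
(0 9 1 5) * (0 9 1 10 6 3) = [1, 5, 2, 0, 4, 9, 3, 7, 8, 10, 6] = (0 1 5 9 10 6 3)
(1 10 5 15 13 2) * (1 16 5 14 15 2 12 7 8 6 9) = (1 10 14 15 13 12 7 8 6 9)(2 16 5) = [0, 10, 16, 3, 4, 2, 9, 8, 6, 1, 14, 11, 7, 12, 15, 13, 5]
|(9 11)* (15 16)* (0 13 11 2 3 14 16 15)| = 8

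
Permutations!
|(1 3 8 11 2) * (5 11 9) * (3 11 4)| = 15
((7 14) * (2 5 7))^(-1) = ((2 5 7 14))^(-1) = (2 14 7 5)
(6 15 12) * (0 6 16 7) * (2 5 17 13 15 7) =(0 6 7)(2 5 17 13 15 12 16) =[6, 1, 5, 3, 4, 17, 7, 0, 8, 9, 10, 11, 16, 15, 14, 12, 2, 13]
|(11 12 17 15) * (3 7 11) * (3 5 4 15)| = |(3 7 11 12 17)(4 15 5)| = 15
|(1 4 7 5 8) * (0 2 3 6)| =20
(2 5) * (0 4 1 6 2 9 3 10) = (0 4 1 6 2 5 9 3 10) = [4, 6, 5, 10, 1, 9, 2, 7, 8, 3, 0]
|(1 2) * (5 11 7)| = 6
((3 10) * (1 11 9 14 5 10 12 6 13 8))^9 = (1 13 12 10 14 11 8 6 3 5 9)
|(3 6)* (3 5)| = 3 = |(3 6 5)|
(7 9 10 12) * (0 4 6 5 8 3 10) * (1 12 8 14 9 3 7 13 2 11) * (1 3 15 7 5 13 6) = (0 4 1 12 6 13 2 11 3 10 8 5 14 9)(7 15) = [4, 12, 11, 10, 1, 14, 13, 15, 5, 0, 8, 3, 6, 2, 9, 7]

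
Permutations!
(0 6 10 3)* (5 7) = (0 6 10 3)(5 7) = [6, 1, 2, 0, 4, 7, 10, 5, 8, 9, 3]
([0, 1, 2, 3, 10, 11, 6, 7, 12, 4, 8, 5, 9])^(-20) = (12)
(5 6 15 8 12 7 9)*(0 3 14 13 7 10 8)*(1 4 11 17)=[3, 4, 2, 14, 11, 6, 15, 9, 12, 5, 8, 17, 10, 7, 13, 0, 16, 1]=(0 3 14 13 7 9 5 6 15)(1 4 11 17)(8 12 10)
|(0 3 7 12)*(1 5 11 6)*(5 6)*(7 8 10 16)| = |(0 3 8 10 16 7 12)(1 6)(5 11)| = 14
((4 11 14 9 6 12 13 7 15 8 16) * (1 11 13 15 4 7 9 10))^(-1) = (1 10 14 11)(4 7 16 8 15 12 6 9 13)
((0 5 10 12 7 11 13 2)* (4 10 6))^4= ((0 5 6 4 10 12 7 11 13 2))^4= (0 10 13 6 7)(2 4 11 5 12)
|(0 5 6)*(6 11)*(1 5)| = |(0 1 5 11 6)| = 5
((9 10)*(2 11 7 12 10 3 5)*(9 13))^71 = (2 5 3 9 13 10 12 7 11)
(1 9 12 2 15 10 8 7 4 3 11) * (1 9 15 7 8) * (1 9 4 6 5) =[0, 15, 7, 11, 3, 1, 5, 6, 8, 12, 9, 4, 2, 13, 14, 10] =(1 15 10 9 12 2 7 6 5)(3 11 4)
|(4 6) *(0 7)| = |(0 7)(4 6)| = 2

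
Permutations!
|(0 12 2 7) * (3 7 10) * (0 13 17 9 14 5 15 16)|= 13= |(0 12 2 10 3 7 13 17 9 14 5 15 16)|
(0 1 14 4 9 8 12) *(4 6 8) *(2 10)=[1, 14, 10, 3, 9, 5, 8, 7, 12, 4, 2, 11, 0, 13, 6]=(0 1 14 6 8 12)(2 10)(4 9)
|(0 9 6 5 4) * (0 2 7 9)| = |(2 7 9 6 5 4)| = 6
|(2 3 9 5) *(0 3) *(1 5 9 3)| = 4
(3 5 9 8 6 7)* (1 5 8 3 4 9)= [0, 5, 2, 8, 9, 1, 7, 4, 6, 3]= (1 5)(3 8 6 7 4 9)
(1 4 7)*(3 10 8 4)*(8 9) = (1 3 10 9 8 4 7) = [0, 3, 2, 10, 7, 5, 6, 1, 4, 8, 9]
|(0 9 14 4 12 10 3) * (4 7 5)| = |(0 9 14 7 5 4 12 10 3)| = 9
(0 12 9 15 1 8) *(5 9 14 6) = (0 12 14 6 5 9 15 1 8) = [12, 8, 2, 3, 4, 9, 5, 7, 0, 15, 10, 11, 14, 13, 6, 1]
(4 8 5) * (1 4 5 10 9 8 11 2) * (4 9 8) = (1 9 4 11 2)(8 10) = [0, 9, 1, 3, 11, 5, 6, 7, 10, 4, 8, 2]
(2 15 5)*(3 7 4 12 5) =(2 15 3 7 4 12 5) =[0, 1, 15, 7, 12, 2, 6, 4, 8, 9, 10, 11, 5, 13, 14, 3]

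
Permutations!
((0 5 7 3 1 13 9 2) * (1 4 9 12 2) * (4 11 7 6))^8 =(0 2 12 13 1 9 4 6 5)(3 7 11)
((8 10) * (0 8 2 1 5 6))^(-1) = ((0 8 10 2 1 5 6))^(-1) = (0 6 5 1 2 10 8)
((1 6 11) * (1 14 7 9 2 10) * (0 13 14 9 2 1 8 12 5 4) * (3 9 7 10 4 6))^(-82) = ((0 13 14 10 8 12 5 6 11 7 2 4)(1 3 9))^(-82) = (0 14 8 5 11 2)(1 9 3)(4 13 10 12 6 7)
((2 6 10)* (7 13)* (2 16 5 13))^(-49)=(16)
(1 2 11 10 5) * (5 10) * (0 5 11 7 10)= (11)(0 5 1 2 7 10)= [5, 2, 7, 3, 4, 1, 6, 10, 8, 9, 0, 11]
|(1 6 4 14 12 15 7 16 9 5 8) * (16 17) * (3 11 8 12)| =|(1 6 4 14 3 11 8)(5 12 15 7 17 16 9)| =7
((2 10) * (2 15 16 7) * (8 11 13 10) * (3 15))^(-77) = ((2 8 11 13 10 3 15 16 7))^(-77) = (2 10 7 13 16 11 15 8 3)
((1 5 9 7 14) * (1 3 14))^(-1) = (1 7 9 5)(3 14)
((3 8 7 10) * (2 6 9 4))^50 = (2 9)(3 7)(4 6)(8 10)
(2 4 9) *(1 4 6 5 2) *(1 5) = [0, 4, 6, 3, 9, 2, 1, 7, 8, 5] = (1 4 9 5 2 6)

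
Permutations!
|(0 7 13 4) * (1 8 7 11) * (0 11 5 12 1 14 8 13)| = 10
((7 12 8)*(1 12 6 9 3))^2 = (1 8 6 3 12 7 9)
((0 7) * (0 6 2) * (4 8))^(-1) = ((0 7 6 2)(4 8))^(-1) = (0 2 6 7)(4 8)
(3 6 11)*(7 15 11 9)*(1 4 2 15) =[0, 4, 15, 6, 2, 5, 9, 1, 8, 7, 10, 3, 12, 13, 14, 11] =(1 4 2 15 11 3 6 9 7)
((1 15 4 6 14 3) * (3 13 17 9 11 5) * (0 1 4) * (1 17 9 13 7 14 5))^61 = ((0 17 13 9 11 1 15)(3 4 6 5)(7 14))^61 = (0 1 9 17 15 11 13)(3 4 6 5)(7 14)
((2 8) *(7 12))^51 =((2 8)(7 12))^51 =(2 8)(7 12)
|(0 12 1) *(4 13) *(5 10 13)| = 12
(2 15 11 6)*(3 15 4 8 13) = (2 4 8 13 3 15 11 6) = [0, 1, 4, 15, 8, 5, 2, 7, 13, 9, 10, 6, 12, 3, 14, 11]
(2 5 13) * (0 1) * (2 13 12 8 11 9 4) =[1, 0, 5, 3, 2, 12, 6, 7, 11, 4, 10, 9, 8, 13] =(13)(0 1)(2 5 12 8 11 9 4)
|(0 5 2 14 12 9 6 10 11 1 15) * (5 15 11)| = 14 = |(0 15)(1 11)(2 14 12 9 6 10 5)|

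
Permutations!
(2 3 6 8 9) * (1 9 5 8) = [0, 9, 3, 6, 4, 8, 1, 7, 5, 2] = (1 9 2 3 6)(5 8)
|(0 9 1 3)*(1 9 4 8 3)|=|(9)(0 4 8 3)|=4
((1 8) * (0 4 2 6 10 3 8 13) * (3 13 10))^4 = (0 3 13 6 10 2 1 4 8)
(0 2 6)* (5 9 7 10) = (0 2 6)(5 9 7 10) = [2, 1, 6, 3, 4, 9, 0, 10, 8, 7, 5]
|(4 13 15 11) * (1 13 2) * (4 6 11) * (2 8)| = 6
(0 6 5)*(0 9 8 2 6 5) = (0 5 9 8 2 6) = [5, 1, 6, 3, 4, 9, 0, 7, 2, 8]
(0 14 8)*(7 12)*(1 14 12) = (0 12 7 1 14 8) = [12, 14, 2, 3, 4, 5, 6, 1, 0, 9, 10, 11, 7, 13, 8]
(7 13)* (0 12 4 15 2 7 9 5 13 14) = (0 12 4 15 2 7 14)(5 13 9) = [12, 1, 7, 3, 15, 13, 6, 14, 8, 5, 10, 11, 4, 9, 0, 2]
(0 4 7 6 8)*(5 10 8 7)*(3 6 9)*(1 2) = [4, 2, 1, 6, 5, 10, 7, 9, 0, 3, 8] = (0 4 5 10 8)(1 2)(3 6 7 9)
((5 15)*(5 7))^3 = (15) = ((5 15 7))^3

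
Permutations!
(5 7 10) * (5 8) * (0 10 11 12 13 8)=(0 10)(5 7 11 12 13 8)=[10, 1, 2, 3, 4, 7, 6, 11, 5, 9, 0, 12, 13, 8]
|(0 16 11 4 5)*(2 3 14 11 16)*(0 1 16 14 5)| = |(0 2 3 5 1 16 14 11 4)| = 9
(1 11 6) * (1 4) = [0, 11, 2, 3, 1, 5, 4, 7, 8, 9, 10, 6] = (1 11 6 4)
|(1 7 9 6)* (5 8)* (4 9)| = 10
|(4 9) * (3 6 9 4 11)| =4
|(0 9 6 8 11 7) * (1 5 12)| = 6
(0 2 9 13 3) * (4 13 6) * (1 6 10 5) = (0 2 9 10 5 1 6 4 13 3) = [2, 6, 9, 0, 13, 1, 4, 7, 8, 10, 5, 11, 12, 3]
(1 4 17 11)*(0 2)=[2, 4, 0, 3, 17, 5, 6, 7, 8, 9, 10, 1, 12, 13, 14, 15, 16, 11]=(0 2)(1 4 17 11)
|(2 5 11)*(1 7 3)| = 3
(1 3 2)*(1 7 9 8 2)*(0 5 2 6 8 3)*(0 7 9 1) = (0 5 2 9 3)(1 7)(6 8) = [5, 7, 9, 0, 4, 2, 8, 1, 6, 3]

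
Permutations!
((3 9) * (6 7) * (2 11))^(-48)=((2 11)(3 9)(6 7))^(-48)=(11)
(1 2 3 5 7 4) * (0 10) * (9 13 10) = [9, 2, 3, 5, 1, 7, 6, 4, 8, 13, 0, 11, 12, 10] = (0 9 13 10)(1 2 3 5 7 4)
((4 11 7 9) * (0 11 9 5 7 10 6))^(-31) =(0 11 10 6)(4 9)(5 7)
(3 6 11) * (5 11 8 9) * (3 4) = (3 6 8 9 5 11 4) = [0, 1, 2, 6, 3, 11, 8, 7, 9, 5, 10, 4]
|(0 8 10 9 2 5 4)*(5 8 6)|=4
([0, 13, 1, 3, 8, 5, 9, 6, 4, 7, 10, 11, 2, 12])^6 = (1 12)(2 13)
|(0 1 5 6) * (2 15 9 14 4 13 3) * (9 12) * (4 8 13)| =8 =|(0 1 5 6)(2 15 12 9 14 8 13 3)|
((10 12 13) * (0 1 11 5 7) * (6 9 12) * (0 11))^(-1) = ((0 1)(5 7 11)(6 9 12 13 10))^(-1) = (0 1)(5 11 7)(6 10 13 12 9)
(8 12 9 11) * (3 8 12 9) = [0, 1, 2, 8, 4, 5, 6, 7, 9, 11, 10, 12, 3] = (3 8 9 11 12)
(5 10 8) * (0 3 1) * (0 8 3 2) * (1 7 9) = [2, 8, 0, 7, 4, 10, 6, 9, 5, 1, 3] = (0 2)(1 8 5 10 3 7 9)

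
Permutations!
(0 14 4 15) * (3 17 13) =[14, 1, 2, 17, 15, 5, 6, 7, 8, 9, 10, 11, 12, 3, 4, 0, 16, 13] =(0 14 4 15)(3 17 13)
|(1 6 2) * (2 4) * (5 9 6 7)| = 7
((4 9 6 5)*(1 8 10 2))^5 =((1 8 10 2)(4 9 6 5))^5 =(1 8 10 2)(4 9 6 5)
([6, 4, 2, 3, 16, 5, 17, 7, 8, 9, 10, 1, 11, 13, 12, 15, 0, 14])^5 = (0 11 6 1 17 4 14 16 12)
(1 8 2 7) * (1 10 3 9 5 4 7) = (1 8 2)(3 9 5 4 7 10) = [0, 8, 1, 9, 7, 4, 6, 10, 2, 5, 3]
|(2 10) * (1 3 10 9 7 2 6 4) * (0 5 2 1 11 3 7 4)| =|(0 5 2 9 4 11 3 10 6)(1 7)| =18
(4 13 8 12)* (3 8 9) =(3 8 12 4 13 9) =[0, 1, 2, 8, 13, 5, 6, 7, 12, 3, 10, 11, 4, 9]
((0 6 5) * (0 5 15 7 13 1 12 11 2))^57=(0 7 12)(1 2 15)(6 13 11)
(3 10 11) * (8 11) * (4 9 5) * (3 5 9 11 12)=(3 10 8 12)(4 11 5)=[0, 1, 2, 10, 11, 4, 6, 7, 12, 9, 8, 5, 3]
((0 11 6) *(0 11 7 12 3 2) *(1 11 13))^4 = (13)(0 2 3 12 7)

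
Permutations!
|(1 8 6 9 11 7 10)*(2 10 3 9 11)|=|(1 8 6 11 7 3 9 2 10)|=9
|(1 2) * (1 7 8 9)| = |(1 2 7 8 9)| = 5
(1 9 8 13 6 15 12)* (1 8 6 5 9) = (5 9 6 15 12 8 13) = [0, 1, 2, 3, 4, 9, 15, 7, 13, 6, 10, 11, 8, 5, 14, 12]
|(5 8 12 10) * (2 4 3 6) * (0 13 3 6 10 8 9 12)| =|(0 13 3 10 5 9 12 8)(2 4 6)| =24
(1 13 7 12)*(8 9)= [0, 13, 2, 3, 4, 5, 6, 12, 9, 8, 10, 11, 1, 7]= (1 13 7 12)(8 9)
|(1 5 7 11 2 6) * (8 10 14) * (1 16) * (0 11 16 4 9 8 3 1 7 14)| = |(0 11 2 6 4 9 8 10)(1 5 14 3)(7 16)| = 8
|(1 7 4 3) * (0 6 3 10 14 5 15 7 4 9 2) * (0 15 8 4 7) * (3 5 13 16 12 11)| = 17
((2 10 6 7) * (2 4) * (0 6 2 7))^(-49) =((0 6)(2 10)(4 7))^(-49) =(0 6)(2 10)(4 7)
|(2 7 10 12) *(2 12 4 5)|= |(12)(2 7 10 4 5)|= 5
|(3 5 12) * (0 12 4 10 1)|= |(0 12 3 5 4 10 1)|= 7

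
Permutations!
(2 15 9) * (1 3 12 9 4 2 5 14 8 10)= (1 3 12 9 5 14 8 10)(2 15 4)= [0, 3, 15, 12, 2, 14, 6, 7, 10, 5, 1, 11, 9, 13, 8, 4]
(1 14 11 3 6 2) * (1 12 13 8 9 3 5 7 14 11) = (1 11 5 7 14)(2 12 13 8 9 3 6) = [0, 11, 12, 6, 4, 7, 2, 14, 9, 3, 10, 5, 13, 8, 1]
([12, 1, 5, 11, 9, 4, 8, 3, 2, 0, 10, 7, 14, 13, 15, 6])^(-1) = (0 9 4 5 2 8 6 15 14 12)(3 7 11)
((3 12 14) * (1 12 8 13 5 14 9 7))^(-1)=(1 7 9 12)(3 14 5 13 8)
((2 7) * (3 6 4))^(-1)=(2 7)(3 4 6)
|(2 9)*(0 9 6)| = |(0 9 2 6)| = 4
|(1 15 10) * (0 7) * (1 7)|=5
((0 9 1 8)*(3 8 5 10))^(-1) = ((0 9 1 5 10 3 8))^(-1) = (0 8 3 10 5 1 9)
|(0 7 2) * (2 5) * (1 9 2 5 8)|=6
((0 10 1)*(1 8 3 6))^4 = ((0 10 8 3 6 1))^4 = (0 6 8)(1 3 10)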